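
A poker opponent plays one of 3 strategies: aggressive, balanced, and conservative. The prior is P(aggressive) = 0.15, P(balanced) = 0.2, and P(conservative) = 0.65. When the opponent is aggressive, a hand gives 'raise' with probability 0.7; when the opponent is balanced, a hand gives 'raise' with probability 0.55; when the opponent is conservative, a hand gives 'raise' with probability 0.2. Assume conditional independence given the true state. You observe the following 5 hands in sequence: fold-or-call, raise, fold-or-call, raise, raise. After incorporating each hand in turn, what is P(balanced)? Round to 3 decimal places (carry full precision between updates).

0.458

After 'fold-or-call': normaliser = 0.3·0.1500 + 0.45·0.2000 + 0.8·0.6500; P(aggressive) ≈ 0.0687, P(balanced) ≈ 0.1374, P(conservative) ≈ 0.7939
After 'raise': normaliser = 0.7·0.0687 + 0.55·0.1374 + 0.2·0.7939; P(aggressive) ≈ 0.1703, P(balanced) ≈ 0.2676, P(conservative) ≈ 0.5622
After 'fold-or-call': normaliser = 0.3·0.1703 + 0.45·0.2676 + 0.8·0.5622; P(aggressive) ≈ 0.0822, P(balanced) ≈ 0.1938, P(conservative) ≈ 0.7240
After 'raise': normaliser = 0.7·0.0822 + 0.55·0.1938 + 0.2·0.7240; P(aggressive) ≈ 0.1863, P(balanced) ≈ 0.3450, P(conservative) ≈ 0.4686
After 'raise': normaliser = 0.7·0.1863 + 0.55·0.3450 + 0.2·0.4686; P(aggressive) ≈ 0.3151, P(balanced) ≈ 0.4585, P(conservative) ≈ 0.2264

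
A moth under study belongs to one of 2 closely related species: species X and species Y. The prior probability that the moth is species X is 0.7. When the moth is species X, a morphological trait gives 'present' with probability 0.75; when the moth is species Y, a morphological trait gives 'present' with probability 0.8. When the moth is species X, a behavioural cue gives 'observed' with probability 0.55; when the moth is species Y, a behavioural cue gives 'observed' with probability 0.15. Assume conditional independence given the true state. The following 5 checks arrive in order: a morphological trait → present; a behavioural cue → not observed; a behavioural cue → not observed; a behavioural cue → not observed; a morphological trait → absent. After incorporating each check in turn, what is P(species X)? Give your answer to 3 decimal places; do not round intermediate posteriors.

After a morphological trait='present': P(species X) = 0.75·0.7000 / (0.75·0.7000 + 0.8·0.3000) ≈ 0.6863
After a behavioural cue='not observed': P(species X) = 0.45·0.6863 / (0.45·0.6863 + 0.85·0.3137) ≈ 0.5366
After a behavioural cue='not observed': P(species X) = 0.45·0.5366 / (0.45·0.5366 + 0.85·0.4634) ≈ 0.3801
After a behavioural cue='not observed': P(species X) = 0.45·0.3801 / (0.45·0.3801 + 0.85·0.6199) ≈ 0.2450
After a morphological trait='absent': P(species X) = 0.25·0.2450 / (0.25·0.2450 + 0.2·0.7550) ≈ 0.2886

0.289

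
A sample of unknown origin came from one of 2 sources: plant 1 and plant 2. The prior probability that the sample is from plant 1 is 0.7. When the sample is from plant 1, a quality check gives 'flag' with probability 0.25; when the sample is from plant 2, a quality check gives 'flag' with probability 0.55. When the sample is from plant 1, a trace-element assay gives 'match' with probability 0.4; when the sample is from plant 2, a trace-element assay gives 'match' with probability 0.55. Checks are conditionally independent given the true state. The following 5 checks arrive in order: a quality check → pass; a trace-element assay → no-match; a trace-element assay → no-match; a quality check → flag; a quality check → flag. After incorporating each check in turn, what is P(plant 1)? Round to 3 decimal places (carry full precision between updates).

Each posterior becomes the prior for the next update.
After a quality check='pass': P(plant 1) = 0.75·0.7000 / (0.75·0.7000 + 0.45·0.3000) ≈ 0.7955
After a trace-element assay='no-match': P(plant 1) = 0.6·0.7955 / (0.6·0.7955 + 0.45·0.2045) ≈ 0.8383
After a trace-element assay='no-match': P(plant 1) = 0.6·0.8383 / (0.6·0.8383 + 0.45·0.1617) ≈ 0.8736
After a quality check='flag': P(plant 1) = 0.25·0.8736 / (0.25·0.8736 + 0.55·0.1264) ≈ 0.7586
After a quality check='flag': P(plant 1) = 0.25·0.7586 / (0.25·0.7586 + 0.55·0.2414) ≈ 0.5882

0.588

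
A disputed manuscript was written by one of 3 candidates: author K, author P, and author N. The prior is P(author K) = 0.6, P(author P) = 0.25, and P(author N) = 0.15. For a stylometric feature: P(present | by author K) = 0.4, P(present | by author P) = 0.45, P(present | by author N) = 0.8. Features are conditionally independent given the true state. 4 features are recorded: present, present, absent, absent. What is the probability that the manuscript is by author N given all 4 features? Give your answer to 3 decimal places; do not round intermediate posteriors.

After 'present': normaliser = 0.4·0.6000 + 0.45·0.2500 + 0.8·0.1500; P(author K) ≈ 0.5079, P(author P) ≈ 0.2381, P(author N) ≈ 0.2540
After 'present': normaliser = 0.4·0.5079 + 0.45·0.2381 + 0.8·0.2540; P(author K) ≈ 0.3957, P(author P) ≈ 0.2087, P(author N) ≈ 0.3957
After 'absent': normaliser = 0.6·0.3957 + 0.55·0.2087 + 0.2·0.3957; P(author K) ≈ 0.5504, P(author P) ≈ 0.2661, P(author N) ≈ 0.1835
After 'absent': normaliser = 0.6·0.5504 + 0.55·0.2661 + 0.2·0.1835; P(author K) ≈ 0.6434, P(author P) ≈ 0.2851, P(author N) ≈ 0.0715

0.071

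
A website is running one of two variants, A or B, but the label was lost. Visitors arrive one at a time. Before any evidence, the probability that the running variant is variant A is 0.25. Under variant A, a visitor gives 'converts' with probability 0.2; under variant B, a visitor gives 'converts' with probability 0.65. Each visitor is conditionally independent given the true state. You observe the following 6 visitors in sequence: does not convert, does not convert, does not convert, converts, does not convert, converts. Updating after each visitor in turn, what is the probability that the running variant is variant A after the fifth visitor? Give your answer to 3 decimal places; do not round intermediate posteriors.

0.737

After 'does not convert': P(A) = 0.8·0.2500 / (0.8·0.2500 + 0.35·0.7500) ≈ 0.4324
After 'does not convert': P(A) = 0.8·0.4324 / (0.8·0.4324 + 0.35·0.5676) ≈ 0.6352
After 'does not convert': P(A) = 0.8·0.6352 / (0.8·0.6352 + 0.35·0.3648) ≈ 0.7992
After 'converts': P(A) = 0.2·0.7992 / (0.2·0.7992 + 0.65·0.2008) ≈ 0.5505
After 'does not convert': P(A) = 0.8·0.5505 / (0.8·0.5505 + 0.35·0.4495) ≈ 0.7368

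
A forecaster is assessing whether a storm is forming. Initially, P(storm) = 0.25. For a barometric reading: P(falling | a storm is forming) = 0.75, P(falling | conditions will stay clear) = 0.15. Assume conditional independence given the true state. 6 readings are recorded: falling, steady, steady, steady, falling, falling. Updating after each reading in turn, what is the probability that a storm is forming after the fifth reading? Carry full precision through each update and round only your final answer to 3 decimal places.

Each posterior becomes the prior for the next update.
After 'falling': P(storm) = 0.75·0.2500 / (0.75·0.2500 + 0.15·0.7500) ≈ 0.6250
After 'steady': P(storm) = 0.25·0.6250 / (0.25·0.6250 + 0.85·0.3750) ≈ 0.3289
After 'steady': P(storm) = 0.25·0.3289 / (0.25·0.3289 + 0.85·0.6711) ≈ 0.1260
After 'steady': P(storm) = 0.25·0.1260 / (0.25·0.1260 + 0.85·0.8740) ≈ 0.0407
After 'falling': P(storm) = 0.75·0.0407 / (0.75·0.0407 + 0.15·0.9593) ≈ 0.1749

0.175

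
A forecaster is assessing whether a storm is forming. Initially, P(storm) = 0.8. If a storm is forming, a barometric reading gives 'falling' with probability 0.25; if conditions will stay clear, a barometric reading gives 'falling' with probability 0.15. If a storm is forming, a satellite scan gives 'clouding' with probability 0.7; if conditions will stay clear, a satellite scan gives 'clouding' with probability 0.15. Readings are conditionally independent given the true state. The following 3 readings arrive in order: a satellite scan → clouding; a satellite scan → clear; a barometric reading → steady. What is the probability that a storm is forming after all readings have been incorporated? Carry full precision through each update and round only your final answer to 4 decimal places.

0.8532

After a satellite scan='clouding': P(storm) = 0.7·0.8000 / (0.7·0.8000 + 0.15·0.2000) ≈ 0.9492
After a satellite scan='clear': P(storm) = 0.3·0.9492 / (0.3·0.9492 + 0.85·0.0508) ≈ 0.8682
After a barometric reading='steady': P(storm) = 0.75·0.8682 / (0.75·0.8682 + 0.85·0.1318) ≈ 0.8532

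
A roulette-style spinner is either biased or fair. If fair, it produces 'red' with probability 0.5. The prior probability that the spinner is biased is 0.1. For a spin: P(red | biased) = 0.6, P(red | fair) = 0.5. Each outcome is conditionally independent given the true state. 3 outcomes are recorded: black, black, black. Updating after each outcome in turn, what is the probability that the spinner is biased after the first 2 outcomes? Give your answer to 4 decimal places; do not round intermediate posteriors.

0.0664

After 'black': P(biased) = 0.4·0.1000 / (0.4·0.1000 + 0.5·0.9000) ≈ 0.0816
After 'black': P(biased) = 0.4·0.0816 / (0.4·0.0816 + 0.5·0.9184) ≈ 0.0664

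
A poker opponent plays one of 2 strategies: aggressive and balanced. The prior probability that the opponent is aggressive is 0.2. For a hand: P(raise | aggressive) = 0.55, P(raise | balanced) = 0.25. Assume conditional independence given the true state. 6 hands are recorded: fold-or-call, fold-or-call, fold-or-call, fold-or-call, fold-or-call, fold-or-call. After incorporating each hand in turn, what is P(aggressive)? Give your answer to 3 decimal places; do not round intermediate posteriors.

0.012

After 'fold-or-call': P(aggressive) = 0.45·0.2000 / (0.45·0.2000 + 0.75·0.8000) ≈ 0.1304
After 'fold-or-call': P(aggressive) = 0.45·0.1304 / (0.45·0.1304 + 0.75·0.8696) ≈ 0.0826
After 'fold-or-call': P(aggressive) = 0.45·0.0826 / (0.45·0.0826 + 0.75·0.9174) ≈ 0.0512
After 'fold-or-call': P(aggressive) = 0.45·0.0512 / (0.45·0.0512 + 0.75·0.9488) ≈ 0.0314
After 'fold-or-call': P(aggressive) = 0.45·0.0314 / (0.45·0.0314 + 0.75·0.9686) ≈ 0.0191
After 'fold-or-call': P(aggressive) = 0.45·0.0191 / (0.45·0.0191 + 0.75·0.9809) ≈ 0.0115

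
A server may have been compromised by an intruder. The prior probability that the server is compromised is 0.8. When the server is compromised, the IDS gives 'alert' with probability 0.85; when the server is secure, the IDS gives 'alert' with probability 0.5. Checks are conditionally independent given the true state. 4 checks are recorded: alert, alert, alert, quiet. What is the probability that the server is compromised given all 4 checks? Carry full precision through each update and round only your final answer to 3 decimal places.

After 'alert': P(compromised) = 0.85·0.8000 / (0.85·0.8000 + 0.5·0.2000) ≈ 0.8718
After 'alert': P(compromised) = 0.85·0.8718 / (0.85·0.8718 + 0.5·0.1282) ≈ 0.9204
After 'alert': P(compromised) = 0.85·0.9204 / (0.85·0.9204 + 0.5·0.0796) ≈ 0.9516
After 'quiet': P(compromised) = 0.15·0.9516 / (0.15·0.9516 + 0.5·0.0484) ≈ 0.8550

0.855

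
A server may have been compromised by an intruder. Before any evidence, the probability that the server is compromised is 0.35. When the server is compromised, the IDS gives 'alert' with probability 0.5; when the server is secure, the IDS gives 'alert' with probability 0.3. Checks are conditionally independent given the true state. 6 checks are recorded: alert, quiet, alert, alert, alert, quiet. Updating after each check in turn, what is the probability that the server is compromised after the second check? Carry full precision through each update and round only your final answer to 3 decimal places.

0.391

After 'alert': P(compromised) = 0.5·0.3500 / (0.5·0.3500 + 0.3·0.6500) ≈ 0.4730
After 'quiet': P(compromised) = 0.5·0.4730 / (0.5·0.4730 + 0.7·0.5270) ≈ 0.3906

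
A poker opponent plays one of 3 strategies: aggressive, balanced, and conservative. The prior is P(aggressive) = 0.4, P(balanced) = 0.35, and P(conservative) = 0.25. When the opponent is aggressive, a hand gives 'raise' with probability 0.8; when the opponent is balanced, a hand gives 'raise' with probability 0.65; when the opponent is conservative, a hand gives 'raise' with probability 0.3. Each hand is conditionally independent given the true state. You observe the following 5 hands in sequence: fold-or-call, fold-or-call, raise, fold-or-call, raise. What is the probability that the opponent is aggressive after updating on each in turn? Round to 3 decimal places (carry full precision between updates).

0.127

After 'fold-or-call': normaliser = 0.2·0.4000 + 0.35·0.3500 + 0.7·0.2500; P(aggressive) ≈ 0.2119, P(balanced) ≈ 0.3245, P(conservative) ≈ 0.4636
After 'fold-or-call': normaliser = 0.2·0.2119 + 0.35·0.3245 + 0.7·0.4636; P(aggressive) ≈ 0.0882, P(balanced) ≈ 0.2364, P(conservative) ≈ 0.6754
After 'raise': normaliser = 0.8·0.0882 + 0.65·0.2364 + 0.3·0.6754; P(aggressive) ≈ 0.1653, P(balanced) ≈ 0.3600, P(conservative) ≈ 0.4747
After 'fold-or-call': normaliser = 0.2·0.1653 + 0.35·0.3600 + 0.7·0.4747; P(aggressive) ≈ 0.0673, P(balanced) ≈ 0.2564, P(conservative) ≈ 0.6763
After 'raise': normaliser = 0.8·0.0673 + 0.65·0.2564 + 0.3·0.6763; P(aggressive) ≈ 0.1272, P(balanced) ≈ 0.3937, P(conservative) ≈ 0.4792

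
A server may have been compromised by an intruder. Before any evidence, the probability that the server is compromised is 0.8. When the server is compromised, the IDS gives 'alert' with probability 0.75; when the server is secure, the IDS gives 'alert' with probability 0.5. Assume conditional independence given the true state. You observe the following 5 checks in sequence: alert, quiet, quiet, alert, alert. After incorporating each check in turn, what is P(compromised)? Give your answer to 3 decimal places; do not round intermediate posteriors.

0.771

After 'alert': P(compromised) = 0.75·0.8000 / (0.75·0.8000 + 0.5·0.2000) ≈ 0.8571
After 'quiet': P(compromised) = 0.25·0.8571 / (0.25·0.8571 + 0.5·0.1429) ≈ 0.7500
After 'quiet': P(compromised) = 0.25·0.7500 / (0.25·0.7500 + 0.5·0.2500) ≈ 0.6000
After 'alert': P(compromised) = 0.75·0.6000 / (0.75·0.6000 + 0.5·0.4000) ≈ 0.6923
After 'alert': P(compromised) = 0.75·0.6923 / (0.75·0.6923 + 0.5·0.3077) ≈ 0.7714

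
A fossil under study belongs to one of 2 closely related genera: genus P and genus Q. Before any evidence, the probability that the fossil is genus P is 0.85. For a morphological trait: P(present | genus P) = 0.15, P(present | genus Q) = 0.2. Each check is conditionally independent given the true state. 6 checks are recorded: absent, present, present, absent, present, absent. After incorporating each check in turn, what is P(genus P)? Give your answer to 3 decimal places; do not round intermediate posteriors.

0.741

Apply Bayes' rule sequentially, carrying P(genus P) forward.
After 'absent': P(genus P) = 0.85·0.8500 / (0.85·0.8500 + 0.8·0.1500) ≈ 0.8576
After 'present': P(genus P) = 0.15·0.8576 / (0.15·0.8576 + 0.2·0.1424) ≈ 0.8187
After 'present': P(genus P) = 0.15·0.8187 / (0.15·0.8187 + 0.2·0.1813) ≈ 0.7720
After 'absent': P(genus P) = 0.85·0.7720 / (0.85·0.7720 + 0.8·0.2280) ≈ 0.7825
After 'present': P(genus P) = 0.15·0.7825 / (0.15·0.7825 + 0.2·0.2175) ≈ 0.7296
After 'absent': P(genus P) = 0.85·0.7296 / (0.85·0.7296 + 0.8·0.2704) ≈ 0.7414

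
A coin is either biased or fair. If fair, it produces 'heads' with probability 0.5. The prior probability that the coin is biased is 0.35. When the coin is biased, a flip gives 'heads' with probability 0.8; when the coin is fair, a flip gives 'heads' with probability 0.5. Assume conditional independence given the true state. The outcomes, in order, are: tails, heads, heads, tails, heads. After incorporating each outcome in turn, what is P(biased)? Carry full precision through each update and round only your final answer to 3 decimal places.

0.261

Apply Bayes' rule sequentially, carrying P(biased) forward.
After 'tails': P(biased) = 0.2·0.3500 / (0.2·0.3500 + 0.5·0.6500) ≈ 0.1772
After 'heads': P(biased) = 0.8·0.1772 / (0.8·0.1772 + 0.5·0.8228) ≈ 0.2563
After 'heads': P(biased) = 0.8·0.2563 / (0.8·0.2563 + 0.5·0.7437) ≈ 0.3554
After 'tails': P(biased) = 0.2·0.3554 / (0.2·0.3554 + 0.5·0.6446) ≈ 0.1807
After 'heads': P(biased) = 0.8·0.1807 / (0.8·0.1807 + 0.5·0.8193) ≈ 0.2608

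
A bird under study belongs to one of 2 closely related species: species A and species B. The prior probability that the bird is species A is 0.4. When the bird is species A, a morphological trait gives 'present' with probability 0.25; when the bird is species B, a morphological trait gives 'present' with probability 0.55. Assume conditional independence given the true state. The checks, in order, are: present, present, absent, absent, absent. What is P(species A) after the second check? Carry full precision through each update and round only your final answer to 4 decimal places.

0.1211

Each posterior becomes the prior for the next update.
After 'present': P(species A) = 0.25·0.4000 / (0.25·0.4000 + 0.55·0.6000) ≈ 0.2326
After 'present': P(species A) = 0.25·0.2326 / (0.25·0.2326 + 0.55·0.7674) ≈ 0.1211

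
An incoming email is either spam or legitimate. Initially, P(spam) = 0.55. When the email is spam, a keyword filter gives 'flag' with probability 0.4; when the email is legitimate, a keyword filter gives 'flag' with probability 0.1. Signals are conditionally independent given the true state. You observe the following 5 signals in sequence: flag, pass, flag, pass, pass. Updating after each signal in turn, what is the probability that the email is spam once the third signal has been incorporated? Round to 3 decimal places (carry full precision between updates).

Apply Bayes' rule sequentially, carrying P(spam) forward.
After 'flag': P(spam) = 0.4·0.5500 / (0.4·0.5500 + 0.1·0.4500) ≈ 0.8302
After 'pass': P(spam) = 0.6·0.8302 / (0.6·0.8302 + 0.9·0.1698) ≈ 0.7652
After 'flag': P(spam) = 0.4·0.7652 / (0.4·0.7652 + 0.1·0.2348) ≈ 0.9288

0.929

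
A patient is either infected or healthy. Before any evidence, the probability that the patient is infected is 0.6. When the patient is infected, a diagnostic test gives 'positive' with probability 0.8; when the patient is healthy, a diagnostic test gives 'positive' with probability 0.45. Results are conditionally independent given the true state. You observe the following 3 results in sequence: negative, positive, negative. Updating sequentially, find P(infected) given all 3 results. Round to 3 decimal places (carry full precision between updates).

Apply Bayes' rule sequentially, carrying P(infected) forward.
After 'negative': P(infected) = 0.2·0.6000 / (0.2·0.6000 + 0.55·0.4000) ≈ 0.3529
After 'positive': P(infected) = 0.8·0.3529 / (0.8·0.3529 + 0.45·0.6471) ≈ 0.4923
After 'negative': P(infected) = 0.2·0.4923 / (0.2·0.4923 + 0.55·0.5077) ≈ 0.2607

0.261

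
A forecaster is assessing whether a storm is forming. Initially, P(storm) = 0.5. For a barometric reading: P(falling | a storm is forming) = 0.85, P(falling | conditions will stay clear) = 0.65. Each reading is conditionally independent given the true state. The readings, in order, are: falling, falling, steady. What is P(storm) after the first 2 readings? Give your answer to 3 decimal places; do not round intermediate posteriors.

After 'falling': P(storm) = 0.85·0.5000 / (0.85·0.5000 + 0.65·0.5000) ≈ 0.5667
After 'falling': P(storm) = 0.85·0.5667 / (0.85·0.5667 + 0.65·0.4333) ≈ 0.6310

0.631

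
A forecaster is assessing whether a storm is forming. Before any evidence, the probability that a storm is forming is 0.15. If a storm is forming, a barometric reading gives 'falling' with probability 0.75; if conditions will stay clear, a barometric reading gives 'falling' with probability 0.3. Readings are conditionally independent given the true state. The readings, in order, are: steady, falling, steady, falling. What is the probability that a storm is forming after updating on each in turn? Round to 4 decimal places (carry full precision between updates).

0.1233

After 'steady': P(storm) = 0.25·0.1500 / (0.25·0.1500 + 0.7·0.8500) ≈ 0.0593
After 'falling': P(storm) = 0.75·0.0593 / (0.75·0.0593 + 0.3·0.9407) ≈ 0.1361
After 'steady': P(storm) = 0.25·0.1361 / (0.25·0.1361 + 0.7·0.8639) ≈ 0.0533
After 'falling': P(storm) = 0.75·0.0533 / (0.75·0.0533 + 0.3·0.9467) ≈ 0.1233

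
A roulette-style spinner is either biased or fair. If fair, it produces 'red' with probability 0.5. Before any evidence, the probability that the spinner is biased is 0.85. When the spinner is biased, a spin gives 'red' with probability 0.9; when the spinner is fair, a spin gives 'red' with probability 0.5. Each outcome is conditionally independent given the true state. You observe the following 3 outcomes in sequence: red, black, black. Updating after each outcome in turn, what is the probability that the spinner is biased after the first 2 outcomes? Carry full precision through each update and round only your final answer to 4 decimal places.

0.6711

After 'red': P(biased) = 0.9·0.8500 / (0.9·0.8500 + 0.5·0.1500) ≈ 0.9107
After 'black': P(biased) = 0.1·0.9107 / (0.1·0.9107 + 0.5·0.0893) ≈ 0.6711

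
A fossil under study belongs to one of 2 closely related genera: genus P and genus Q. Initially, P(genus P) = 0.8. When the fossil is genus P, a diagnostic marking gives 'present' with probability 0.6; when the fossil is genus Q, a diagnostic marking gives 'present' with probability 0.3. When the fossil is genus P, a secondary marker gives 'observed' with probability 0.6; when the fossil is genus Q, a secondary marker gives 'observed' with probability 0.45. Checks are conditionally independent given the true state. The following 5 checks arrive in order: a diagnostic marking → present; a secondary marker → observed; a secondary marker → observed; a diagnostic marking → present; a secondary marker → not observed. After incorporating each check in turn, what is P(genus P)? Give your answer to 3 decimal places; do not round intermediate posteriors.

After a diagnostic marking='present': P(genus P) = 0.6·0.8000 / (0.6·0.8000 + 0.3·0.2000) ≈ 0.8889
After a secondary marker='observed': P(genus P) = 0.6·0.8889 / (0.6·0.8889 + 0.45·0.1111) ≈ 0.9143
After a secondary marker='observed': P(genus P) = 0.6·0.9143 / (0.6·0.9143 + 0.45·0.0857) ≈ 0.9343
After a diagnostic marking='present': P(genus P) = 0.6·0.9343 / (0.6·0.9343 + 0.3·0.0657) ≈ 0.9660
After a secondary marker='not observed': P(genus P) = 0.4·0.9660 / (0.4·0.9660 + 0.55·0.0340) ≈ 0.9539

0.954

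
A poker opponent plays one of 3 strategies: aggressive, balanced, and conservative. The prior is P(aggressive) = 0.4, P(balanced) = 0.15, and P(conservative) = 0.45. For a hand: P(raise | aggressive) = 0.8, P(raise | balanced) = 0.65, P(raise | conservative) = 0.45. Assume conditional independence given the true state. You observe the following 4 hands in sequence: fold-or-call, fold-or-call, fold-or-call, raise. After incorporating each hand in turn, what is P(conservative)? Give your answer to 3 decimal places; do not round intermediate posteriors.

After 'fold-or-call': normaliser = 0.2·0.4000 + 0.35·0.1500 + 0.55·0.4500; P(aggressive) ≈ 0.2105, P(balanced) ≈ 0.1382, P(conservative) ≈ 0.6513
After 'fold-or-call': normaliser = 0.2·0.2105 + 0.35·0.1382 + 0.55·0.6513; P(aggressive) ≈ 0.0938, P(balanced) ≈ 0.1078, P(conservative) ≈ 0.7984
After 'fold-or-call': normaliser = 0.2·0.0938 + 0.35·0.1078 + 0.55·0.7984; P(aggressive) ≈ 0.0379, P(balanced) ≈ 0.0761, P(conservative) ≈ 0.8860
After 'raise': normaliser = 0.8·0.0379 + 0.65·0.0761 + 0.45·0.8860; P(aggressive) ≈ 0.0633, P(balanced) ≈ 0.1034, P(conservative) ≈ 0.8333

0.833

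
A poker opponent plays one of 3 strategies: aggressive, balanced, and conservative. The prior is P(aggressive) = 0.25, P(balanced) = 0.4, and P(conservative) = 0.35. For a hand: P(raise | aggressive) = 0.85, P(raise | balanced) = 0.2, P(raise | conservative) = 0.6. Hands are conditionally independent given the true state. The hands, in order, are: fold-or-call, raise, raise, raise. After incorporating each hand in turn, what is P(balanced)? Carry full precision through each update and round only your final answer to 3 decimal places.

After 'fold-or-call': normaliser = 0.15·0.2500 + 0.8·0.4000 + 0.4·0.3500; P(aggressive) ≈ 0.0754, P(balanced) ≈ 0.6432, P(conservative) ≈ 0.2814
After 'raise': normaliser = 0.85·0.0754 + 0.2·0.6432 + 0.6·0.2814; P(aggressive) ≈ 0.1772, P(balanced) ≈ 0.3558, P(conservative) ≈ 0.4670
After 'raise': normaliser = 0.85·0.1772 + 0.2·0.3558 + 0.6·0.4670; P(aggressive) ≈ 0.3001, P(balanced) ≈ 0.1418, P(conservative) ≈ 0.5582
After 'raise': normaliser = 0.85·0.3001 + 0.2·0.1418 + 0.6·0.5582; P(aggressive) ≈ 0.4125, P(balanced) ≈ 0.0459, P(conservative) ≈ 0.5416

0.046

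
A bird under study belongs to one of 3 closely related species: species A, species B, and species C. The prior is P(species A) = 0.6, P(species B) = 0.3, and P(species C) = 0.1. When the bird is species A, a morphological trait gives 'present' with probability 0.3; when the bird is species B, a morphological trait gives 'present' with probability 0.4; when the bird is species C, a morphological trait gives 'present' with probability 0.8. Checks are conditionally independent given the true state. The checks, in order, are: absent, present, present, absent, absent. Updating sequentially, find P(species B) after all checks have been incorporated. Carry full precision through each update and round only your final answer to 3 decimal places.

0.353

After 'absent': normaliser = 0.7·0.6000 + 0.6·0.3000 + 0.2·0.1000; P(species A) ≈ 0.6774, P(species B) ≈ 0.2903, P(species C) ≈ 0.0323
After 'present': normaliser = 0.3·0.6774 + 0.4·0.2903 + 0.8·0.0323; P(species A) ≈ 0.5888, P(species B) ≈ 0.3364, P(species C) ≈ 0.0748
After 'present': normaliser = 0.3·0.5888 + 0.4·0.3364 + 0.8·0.0748; P(species A) ≈ 0.4761, P(species B) ≈ 0.3627, P(species C) ≈ 0.1612
After 'absent': normaliser = 0.7·0.4761 + 0.6·0.3627 + 0.2·0.1612; P(species A) ≈ 0.5715, P(species B) ≈ 0.3732, P(species C) ≈ 0.0553
After 'absent': normaliser = 0.7·0.5715 + 0.6·0.3732 + 0.2·0.0553; P(species A) ≈ 0.6300, P(species B) ≈ 0.3526, P(species C) ≈ 0.0174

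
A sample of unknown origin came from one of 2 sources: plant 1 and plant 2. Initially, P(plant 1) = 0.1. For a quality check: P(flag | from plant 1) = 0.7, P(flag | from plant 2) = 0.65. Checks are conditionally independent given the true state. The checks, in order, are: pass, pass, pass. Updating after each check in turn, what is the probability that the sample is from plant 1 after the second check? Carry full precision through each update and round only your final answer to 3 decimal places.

0.075

Each posterior becomes the prior for the next update.
After 'pass': P(plant 1) = 0.3·0.1000 / (0.3·0.1000 + 0.35·0.9000) ≈ 0.0870
After 'pass': P(plant 1) = 0.3·0.0870 / (0.3·0.0870 + 0.35·0.9130) ≈ 0.0755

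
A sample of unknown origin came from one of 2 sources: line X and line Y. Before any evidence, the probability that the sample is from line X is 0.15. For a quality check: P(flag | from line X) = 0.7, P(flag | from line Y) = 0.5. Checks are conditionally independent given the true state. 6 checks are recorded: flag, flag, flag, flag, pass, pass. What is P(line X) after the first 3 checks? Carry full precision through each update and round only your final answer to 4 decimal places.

0.3263

After 'flag': P(line X) = 0.7·0.1500 / (0.7·0.1500 + 0.5·0.8500) ≈ 0.1981
After 'flag': P(line X) = 0.7·0.1981 / (0.7·0.1981 + 0.5·0.8019) ≈ 0.2570
After 'flag': P(line X) = 0.7·0.2570 / (0.7·0.2570 + 0.5·0.7430) ≈ 0.3263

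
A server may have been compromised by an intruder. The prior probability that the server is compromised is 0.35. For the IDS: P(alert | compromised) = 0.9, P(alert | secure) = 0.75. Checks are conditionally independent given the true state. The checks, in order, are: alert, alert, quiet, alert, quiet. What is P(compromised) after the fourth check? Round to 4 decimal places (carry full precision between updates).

After 'alert': P(compromised) = 0.9·0.3500 / (0.9·0.3500 + 0.75·0.6500) ≈ 0.3925
After 'alert': P(compromised) = 0.9·0.3925 / (0.9·0.3925 + 0.75·0.6075) ≈ 0.4367
After 'quiet': P(compromised) = 0.1·0.4367 / (0.1·0.4367 + 0.25·0.5633) ≈ 0.2367
After 'alert': P(compromised) = 0.9·0.2367 / (0.9·0.2367 + 0.75·0.7633) ≈ 0.2712

0.2712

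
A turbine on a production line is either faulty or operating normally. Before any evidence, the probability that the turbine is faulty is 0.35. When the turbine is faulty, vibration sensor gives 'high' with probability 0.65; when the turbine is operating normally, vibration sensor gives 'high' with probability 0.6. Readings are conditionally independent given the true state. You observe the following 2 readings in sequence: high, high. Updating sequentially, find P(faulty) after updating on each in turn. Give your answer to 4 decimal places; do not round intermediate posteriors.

0.3872

After 'high': P(faulty) = 0.65·0.3500 / (0.65·0.3500 + 0.6·0.6500) ≈ 0.3684
After 'high': P(faulty) = 0.65·0.3684 / (0.65·0.3684 + 0.6·0.6316) ≈ 0.3872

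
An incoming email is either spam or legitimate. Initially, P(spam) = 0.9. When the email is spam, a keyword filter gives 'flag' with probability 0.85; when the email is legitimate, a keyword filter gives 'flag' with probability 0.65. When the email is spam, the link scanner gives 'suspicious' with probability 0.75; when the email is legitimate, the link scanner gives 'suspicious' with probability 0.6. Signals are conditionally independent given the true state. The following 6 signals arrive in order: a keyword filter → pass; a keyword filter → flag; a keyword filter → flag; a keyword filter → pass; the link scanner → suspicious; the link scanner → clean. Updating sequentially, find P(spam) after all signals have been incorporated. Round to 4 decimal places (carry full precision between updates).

0.6883

After a keyword filter='pass': P(spam) = 0.15·0.9000 / (0.15·0.9000 + 0.35·0.1000) ≈ 0.7941
After a keyword filter='flag': P(spam) = 0.85·0.7941 / (0.85·0.7941 + 0.65·0.2059) ≈ 0.8345
After a keyword filter='flag': P(spam) = 0.85·0.8345 / (0.85·0.8345 + 0.65·0.1655) ≈ 0.8684
After a keyword filter='pass': P(spam) = 0.15·0.8684 / (0.15·0.8684 + 0.35·0.1316) ≈ 0.7387
After the link scanner='suspicious': P(spam) = 0.75·0.7387 / (0.75·0.7387 + 0.6·0.2613) ≈ 0.7794
After the link scanner='clean': P(spam) = 0.25·0.7794 / (0.25·0.7794 + 0.4·0.2206) ≈ 0.6883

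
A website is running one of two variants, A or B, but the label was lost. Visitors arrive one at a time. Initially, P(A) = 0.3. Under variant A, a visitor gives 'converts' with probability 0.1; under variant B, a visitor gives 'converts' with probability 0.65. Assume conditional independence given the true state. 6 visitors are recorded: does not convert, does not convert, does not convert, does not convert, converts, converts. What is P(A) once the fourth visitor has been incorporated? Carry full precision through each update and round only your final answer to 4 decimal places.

0.9493

After 'does not convert': P(A) = 0.9·0.3000 / (0.9·0.3000 + 0.35·0.7000) ≈ 0.5243
After 'does not convert': P(A) = 0.9·0.5243 / (0.9·0.5243 + 0.35·0.4757) ≈ 0.7392
After 'does not convert': P(A) = 0.9·0.7392 / (0.9·0.7392 + 0.35·0.2608) ≈ 0.8793
After 'does not convert': P(A) = 0.9·0.8793 / (0.9·0.8793 + 0.35·0.1207) ≈ 0.9493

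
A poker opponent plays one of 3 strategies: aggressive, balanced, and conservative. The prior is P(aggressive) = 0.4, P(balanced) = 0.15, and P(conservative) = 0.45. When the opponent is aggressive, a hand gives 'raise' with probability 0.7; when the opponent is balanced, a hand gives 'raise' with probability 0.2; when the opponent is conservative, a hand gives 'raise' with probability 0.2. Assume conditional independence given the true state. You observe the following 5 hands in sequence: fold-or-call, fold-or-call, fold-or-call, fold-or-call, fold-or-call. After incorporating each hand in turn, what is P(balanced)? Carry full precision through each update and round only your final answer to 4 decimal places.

After 'fold-or-call': normaliser = 0.3·0.4000 + 0.8·0.1500 + 0.8·0.4500; P(aggressive) ≈ 0.2000, P(balanced) ≈ 0.2000, P(conservative) ≈ 0.6000
After 'fold-or-call': normaliser = 0.3·0.2000 + 0.8·0.2000 + 0.8·0.6000; P(aggressive) ≈ 0.0857, P(balanced) ≈ 0.2286, P(conservative) ≈ 0.6857
After 'fold-or-call': normaliser = 0.3·0.0857 + 0.8·0.2286 + 0.8·0.6857; P(aggressive) ≈ 0.0340, P(balanced) ≈ 0.2415, P(conservative) ≈ 0.7245
After 'fold-or-call': normaliser = 0.3·0.0340 + 0.8·0.2415 + 0.8·0.7245; P(aggressive) ≈ 0.0130, P(balanced) ≈ 0.2467, P(conservative) ≈ 0.7402
After 'fold-or-call': normaliser = 0.3·0.0130 + 0.8·0.2467 + 0.8·0.7402; P(aggressive) ≈ 0.0049, P(balanced) ≈ 0.2488, P(conservative) ≈ 0.7463

0.2488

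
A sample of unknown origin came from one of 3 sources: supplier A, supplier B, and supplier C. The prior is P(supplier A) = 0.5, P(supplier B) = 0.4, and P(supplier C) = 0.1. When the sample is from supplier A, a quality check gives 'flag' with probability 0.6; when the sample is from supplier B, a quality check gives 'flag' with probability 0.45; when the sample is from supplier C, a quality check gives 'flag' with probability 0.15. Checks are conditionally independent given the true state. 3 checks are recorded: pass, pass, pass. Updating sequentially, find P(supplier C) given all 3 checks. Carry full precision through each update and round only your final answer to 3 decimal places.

0.384

After 'pass': normaliser = 0.4·0.5000 + 0.55·0.4000 + 0.85·0.1000; P(supplier A) ≈ 0.3960, P(supplier B) ≈ 0.4356, P(supplier C) ≈ 0.1683
After 'pass': normaliser = 0.4·0.3960 + 0.55·0.4356 + 0.85·0.1683; P(supplier A) ≈ 0.2928, P(supplier B) ≈ 0.4428, P(supplier C) ≈ 0.2644
After 'pass': normaliser = 0.4·0.2928 + 0.55·0.4428 + 0.85·0.2644; P(supplier A) ≈ 0.2000, P(supplier B) ≈ 0.4160, P(supplier C) ≈ 0.3839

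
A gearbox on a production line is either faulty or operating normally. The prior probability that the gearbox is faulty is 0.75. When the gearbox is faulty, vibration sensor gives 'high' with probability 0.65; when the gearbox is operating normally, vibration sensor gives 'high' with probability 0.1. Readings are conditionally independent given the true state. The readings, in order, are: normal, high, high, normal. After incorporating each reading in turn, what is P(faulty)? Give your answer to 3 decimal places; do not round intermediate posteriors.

After 'normal': P(faulty) = 0.35·0.7500 / (0.35·0.7500 + 0.9·0.2500) ≈ 0.5385
After 'high': P(faulty) = 0.65·0.5385 / (0.65·0.5385 + 0.1·0.4615) ≈ 0.8835
After 'high': P(faulty) = 0.65·0.8835 / (0.65·0.8835 + 0.1·0.1165) ≈ 0.9801
After 'normal': P(faulty) = 0.35·0.9801 / (0.35·0.9801 + 0.9·0.0199) ≈ 0.9504

0.950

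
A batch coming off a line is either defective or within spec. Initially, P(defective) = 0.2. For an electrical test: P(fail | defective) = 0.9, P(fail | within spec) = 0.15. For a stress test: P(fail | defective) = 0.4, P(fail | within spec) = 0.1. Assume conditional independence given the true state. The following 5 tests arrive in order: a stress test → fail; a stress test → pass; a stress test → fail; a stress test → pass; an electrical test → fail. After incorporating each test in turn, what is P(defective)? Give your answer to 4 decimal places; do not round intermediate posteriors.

Apply Bayes' rule sequentially, carrying P(defective) forward.
After a stress test='fail': P(defective) = 0.4·0.2000 / (0.4·0.2000 + 0.1·0.8000) ≈ 0.5000
After a stress test='pass': P(defective) = 0.6·0.5000 / (0.6·0.5000 + 0.9·0.5000) ≈ 0.4000
After a stress test='fail': P(defective) = 0.4·0.4000 / (0.4·0.4000 + 0.1·0.6000) ≈ 0.7273
After a stress test='pass': P(defective) = 0.6·0.7273 / (0.6·0.7273 + 0.9·0.2727) ≈ 0.6400
After an electrical test='fail': P(defective) = 0.9·0.6400 / (0.9·0.6400 + 0.15·0.3600) ≈ 0.9143

0.9143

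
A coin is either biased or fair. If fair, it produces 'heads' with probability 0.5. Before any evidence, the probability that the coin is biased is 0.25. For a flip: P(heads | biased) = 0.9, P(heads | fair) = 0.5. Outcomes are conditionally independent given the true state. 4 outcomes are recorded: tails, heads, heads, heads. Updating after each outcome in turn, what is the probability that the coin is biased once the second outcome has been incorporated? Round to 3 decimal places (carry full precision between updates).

0.107

After 'tails': P(biased) = 0.1·0.2500 / (0.1·0.2500 + 0.5·0.7500) ≈ 0.0625
After 'heads': P(biased) = 0.9·0.0625 / (0.9·0.0625 + 0.5·0.9375) ≈ 0.1071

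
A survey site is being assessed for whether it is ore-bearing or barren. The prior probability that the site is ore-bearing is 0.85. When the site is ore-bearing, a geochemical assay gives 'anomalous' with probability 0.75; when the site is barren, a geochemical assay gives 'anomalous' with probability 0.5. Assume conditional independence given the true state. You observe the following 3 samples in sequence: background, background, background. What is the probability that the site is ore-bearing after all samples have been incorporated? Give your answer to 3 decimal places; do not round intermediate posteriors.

0.415

After 'background': P(ore) = 0.25·0.8500 / (0.25·0.8500 + 0.5·0.1500) ≈ 0.7391
After 'background': P(ore) = 0.25·0.7391 / (0.25·0.7391 + 0.5·0.2609) ≈ 0.5862
After 'background': P(ore) = 0.25·0.5862 / (0.25·0.5862 + 0.5·0.4138) ≈ 0.4146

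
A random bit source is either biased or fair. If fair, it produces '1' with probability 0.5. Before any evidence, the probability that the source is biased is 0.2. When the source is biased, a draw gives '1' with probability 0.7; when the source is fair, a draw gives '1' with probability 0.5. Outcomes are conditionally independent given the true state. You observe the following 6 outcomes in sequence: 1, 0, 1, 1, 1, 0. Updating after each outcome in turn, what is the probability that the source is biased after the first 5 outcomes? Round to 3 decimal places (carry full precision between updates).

After '1': P(biased) = 0.7·0.2000 / (0.7·0.2000 + 0.5·0.8000) ≈ 0.2593
After '0': P(biased) = 0.3·0.2593 / (0.3·0.2593 + 0.5·0.7407) ≈ 0.1736
After '1': P(biased) = 0.7·0.1736 / (0.7·0.1736 + 0.5·0.8264) ≈ 0.2272
After '1': P(biased) = 0.7·0.2272 / (0.7·0.2272 + 0.5·0.7728) ≈ 0.2916
After '1': P(biased) = 0.7·0.2916 / (0.7·0.2916 + 0.5·0.7084) ≈ 0.3656

0.366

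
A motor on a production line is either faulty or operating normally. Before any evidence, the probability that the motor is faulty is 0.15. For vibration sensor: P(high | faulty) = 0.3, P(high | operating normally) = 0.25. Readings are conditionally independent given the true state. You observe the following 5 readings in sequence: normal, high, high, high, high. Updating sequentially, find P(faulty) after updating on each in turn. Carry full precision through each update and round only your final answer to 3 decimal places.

After 'normal': P(faulty) = 0.7·0.1500 / (0.7·0.1500 + 0.75·0.8500) ≈ 0.1414
After 'high': P(faulty) = 0.3·0.1414 / (0.3·0.1414 + 0.25·0.8586) ≈ 0.1650
After 'high': P(faulty) = 0.3·0.1650 / (0.3·0.1650 + 0.25·0.8350) ≈ 0.1917
After 'high': P(faulty) = 0.3·0.1917 / (0.3·0.1917 + 0.25·0.8083) ≈ 0.2216
After 'high': P(faulty) = 0.3·0.2216 / (0.3·0.2216 + 0.25·0.7784) ≈ 0.2546

0.255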